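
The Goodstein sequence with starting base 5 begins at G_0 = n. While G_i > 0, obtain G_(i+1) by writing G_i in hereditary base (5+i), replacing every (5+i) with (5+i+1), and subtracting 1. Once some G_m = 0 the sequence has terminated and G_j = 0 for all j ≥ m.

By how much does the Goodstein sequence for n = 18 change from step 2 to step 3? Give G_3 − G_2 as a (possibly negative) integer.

[0] 18 ≡ 3·5 + 3 (base 5). Lift 6: 21. −1: 20.
[1] 20 ≡ 3·6 + 2 (base 6). Lift 7: 23. −1: 22.
[2] 22 ≡ 3·7 + 1 (base 7). Lift 8: 25. −1: 24.

2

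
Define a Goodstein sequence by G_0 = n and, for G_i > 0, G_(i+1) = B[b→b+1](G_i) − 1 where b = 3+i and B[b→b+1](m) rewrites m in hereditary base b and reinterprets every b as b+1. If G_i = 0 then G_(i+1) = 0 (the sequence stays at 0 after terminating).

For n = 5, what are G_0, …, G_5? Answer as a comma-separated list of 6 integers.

(0) 5|_3 = 3 + 2 ↦ 4 + 2|_4 = 6 ⇒ 5
(1) 5|_4 = 4 + 1 ↦ 5 + 1|_5 = 6 ⇒ 5
(2) 5|_5 = 5 ↦ 6|_6 = 6 ⇒ 5
(3) 5|_6 = 5 ↦ 5|_7 = 5 ⇒ 4
(4) 4|_7 = 4 ↦ 4|_8 = 4 ⇒ 3

5, 5, 5, 5, 4, 3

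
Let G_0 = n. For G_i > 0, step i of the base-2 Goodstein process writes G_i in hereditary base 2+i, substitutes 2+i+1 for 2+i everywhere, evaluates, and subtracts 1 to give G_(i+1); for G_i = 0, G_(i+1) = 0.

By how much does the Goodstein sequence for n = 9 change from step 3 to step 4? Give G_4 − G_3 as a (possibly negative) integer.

130901

9 —HB2→ 2^(2 + 1) + 1 —bump→ 3^(3 + 1) + 1 = 82 —(−1)→ 81
81 —HB3→ 3^(3 + 1) —bump→ 4^(4 + 1) = 1024 —(−1)→ 1023
1023 —HB4→ 3·4^4 + 3·4^3 + 3·4^2 + 3·4 + 3 —bump→ 3·5^5 + 3·5^3 + 3·5^2 + 3·5 + 3 = 9843 —(−1)→ 9842
9842 —HB5→ 3·5^5 + 3·5^3 + 3·5^2 + 3·5 + 2 —bump→ 3·6^6 + 3·6^3 + 3·6^2 + 3·6 + 2 = 140744 —(−1)→ 140743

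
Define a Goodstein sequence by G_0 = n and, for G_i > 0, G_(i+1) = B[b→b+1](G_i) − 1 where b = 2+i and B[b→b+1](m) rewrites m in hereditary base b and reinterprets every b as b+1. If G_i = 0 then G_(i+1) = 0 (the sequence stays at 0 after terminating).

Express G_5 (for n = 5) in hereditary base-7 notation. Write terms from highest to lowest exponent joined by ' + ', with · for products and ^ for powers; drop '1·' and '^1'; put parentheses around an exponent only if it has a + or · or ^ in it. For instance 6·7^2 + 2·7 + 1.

5 —HB2→ 2^2 + 1 —bump→ 3^3 + 1 = 28 —(−1)→ 27
27 —HB3→ 3^3 —bump→ 4^4 = 256 —(−1)→ 255
255 —HB4→ 3·4^3 + 3·4^2 + 3·4 + 3 —bump→ 3·5^3 + 3·5^2 + 3·5 + 3 = 468 —(−1)→ 467
467 —HB5→ 3·5^3 + 3·5^2 + 3·5 + 2 —bump→ 3·6^3 + 3·6^2 + 3·6 + 2 = 776 —(−1)→ 775
775 —HB6→ 3·6^3 + 3·6^2 + 3·6 + 1 —bump→ 3·7^3 + 3·7^2 + 3·7 + 1 = 1198 —(−1)→ 1197

3·7^3 + 3·7^2 + 3·7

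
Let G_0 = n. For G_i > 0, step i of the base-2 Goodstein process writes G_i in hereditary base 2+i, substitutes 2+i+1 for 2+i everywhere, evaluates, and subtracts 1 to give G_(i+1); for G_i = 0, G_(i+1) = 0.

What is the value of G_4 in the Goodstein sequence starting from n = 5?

base 2: 5 = 2^2 + 1; at 3: 3^3 + 1 = 28; next = 27
base 3: 27 = 3^3; at 4: 4^4 = 256; next = 255
base 4: 255 = 3·4^3 + 3·4^2 + 3·4 + 3; at 5: 3·5^3 + 3·5^2 + 3·5 + 3 = 468; next = 467
base 5: 467 = 3·5^3 + 3·5^2 + 3·5 + 2; at 6: 3·6^3 + 3·6^2 + 3·6 + 2 = 776; next = 775
base 6: 775 = 3·6^3 + 3·6^2 + 3·6 + 1; at 7: 3·7^3 + 3·7^2 + 3·7 + 1 = 1198; next = 1197

775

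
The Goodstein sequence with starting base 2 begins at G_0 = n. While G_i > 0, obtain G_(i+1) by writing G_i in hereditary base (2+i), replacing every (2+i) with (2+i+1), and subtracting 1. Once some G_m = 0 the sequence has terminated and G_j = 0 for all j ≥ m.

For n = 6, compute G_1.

29

6 —HB2→ 2^2 + 2 —bump→ 3^3 + 3 = 30 —(−1)→ 29
29 —HB3→ 3^3 + 2 —bump→ 4^4 + 2 = 258 —(−1)→ 257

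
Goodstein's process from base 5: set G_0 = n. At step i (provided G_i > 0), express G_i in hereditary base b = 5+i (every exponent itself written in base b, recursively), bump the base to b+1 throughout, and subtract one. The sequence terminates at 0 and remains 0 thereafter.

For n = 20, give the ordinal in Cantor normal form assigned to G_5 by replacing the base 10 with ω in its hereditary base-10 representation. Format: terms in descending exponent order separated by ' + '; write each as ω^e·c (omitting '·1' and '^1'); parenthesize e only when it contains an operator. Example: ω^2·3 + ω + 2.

base 5: 20 = 4·5; at 6: 4·6 = 24; next = 23
base 6: 23 = 3·6 + 5; at 7: 3·7 + 5 = 26; next = 25
base 7: 25 = 3·7 + 4; at 8: 3·8 + 4 = 28; next = 27
base 8: 27 = 3·8 + 3; at 9: 3·9 + 3 = 30; next = 29
base 9: 29 = 3·9 + 2; at 10: 3·10 + 2 = 32; next = 31

ω·3 + 1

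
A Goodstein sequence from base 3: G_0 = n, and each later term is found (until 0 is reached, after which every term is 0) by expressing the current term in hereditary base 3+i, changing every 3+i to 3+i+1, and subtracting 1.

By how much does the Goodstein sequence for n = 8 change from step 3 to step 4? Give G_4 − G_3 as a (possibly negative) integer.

0

[0] 8 ≡ 2·3 + 2 (base 3). Lift 4: 10. −1: 9.
[1] 9 ≡ 2·4 + 1 (base 4). Lift 5: 11. −1: 10.
[2] 10 ≡ 2·5 (base 5). Lift 6: 12. −1: 11.
[3] 11 ≡ 6 + 5 (base 6). Lift 7: 12. −1: 11.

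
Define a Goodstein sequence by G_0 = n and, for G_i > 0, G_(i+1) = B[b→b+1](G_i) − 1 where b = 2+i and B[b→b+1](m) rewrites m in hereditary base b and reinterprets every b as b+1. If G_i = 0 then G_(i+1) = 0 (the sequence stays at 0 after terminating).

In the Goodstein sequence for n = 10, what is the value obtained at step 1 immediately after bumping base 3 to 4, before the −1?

(0) 10|_2 = 2^(2 + 1) + 2 ↦ 3^(3 + 1) + 3|_3 = 84 ⇒ 83
(1) 83|_3 = 3^(3 + 1) + 2 ↦ 4^(4 + 1) + 2|_4 = 1026 ⇒ 1025

1026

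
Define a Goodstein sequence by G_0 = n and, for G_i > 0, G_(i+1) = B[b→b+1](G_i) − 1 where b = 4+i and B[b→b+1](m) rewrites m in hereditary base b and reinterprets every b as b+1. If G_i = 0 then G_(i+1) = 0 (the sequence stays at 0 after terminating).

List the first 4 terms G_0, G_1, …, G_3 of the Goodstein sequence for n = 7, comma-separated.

i=0: 7 = 4 + 3 (b=4); 4→5: 5 + 3 = 8; 8−1 = 7
i=1: 7 = 5 + 2 (b=5); 5→6: 6 + 2 = 8; 8−1 = 7
i=2: 7 = 6 + 1 (b=6); 6→7: 7 + 1 = 8; 8−1 = 7

7, 7, 7, 7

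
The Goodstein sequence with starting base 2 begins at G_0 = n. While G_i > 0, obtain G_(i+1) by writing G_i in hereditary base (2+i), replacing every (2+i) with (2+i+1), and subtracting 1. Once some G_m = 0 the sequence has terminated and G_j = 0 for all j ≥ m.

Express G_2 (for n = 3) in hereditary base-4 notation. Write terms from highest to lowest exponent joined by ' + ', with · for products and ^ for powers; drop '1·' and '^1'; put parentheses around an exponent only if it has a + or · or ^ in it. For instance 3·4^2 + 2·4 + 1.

[0] 3 ≡ 2 + 1 (base 2). Lift 3: 4. −1: 3.
[1] 3 ≡ 3 (base 3). Lift 4: 4. −1: 3.
[2] 3 ≡ 3 (base 4). Lift 5: 3. −1: 2.

3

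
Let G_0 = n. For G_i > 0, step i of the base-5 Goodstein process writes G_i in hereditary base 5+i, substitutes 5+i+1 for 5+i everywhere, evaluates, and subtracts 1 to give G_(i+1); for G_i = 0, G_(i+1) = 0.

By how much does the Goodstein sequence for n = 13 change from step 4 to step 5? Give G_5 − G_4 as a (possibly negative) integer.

0

base 5: 13 = 2·5 + 3; at 6: 2·6 + 3 = 15; next = 14
base 6: 14 = 2·6 + 2; at 7: 2·7 + 2 = 16; next = 15
base 7: 15 = 2·7 + 1; at 8: 2·8 + 1 = 17; next = 16
base 8: 16 = 2·8; at 9: 2·9 = 18; next = 17
base 9: 17 = 9 + 8; at 10: 10 + 8 = 18; next = 17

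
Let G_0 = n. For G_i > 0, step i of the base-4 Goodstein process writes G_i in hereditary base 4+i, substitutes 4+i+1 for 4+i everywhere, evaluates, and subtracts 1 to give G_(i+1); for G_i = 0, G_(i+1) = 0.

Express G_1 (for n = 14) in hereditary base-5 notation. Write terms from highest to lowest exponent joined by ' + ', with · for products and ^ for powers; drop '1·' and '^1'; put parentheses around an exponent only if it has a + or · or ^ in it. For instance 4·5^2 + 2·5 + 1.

3·5 + 1

[0] 14 ≡ 3·4 + 2 (base 4). Lift 5: 17. −1: 16.
[1] 16 ≡ 3·5 + 1 (base 5). Lift 6: 19. −1: 18.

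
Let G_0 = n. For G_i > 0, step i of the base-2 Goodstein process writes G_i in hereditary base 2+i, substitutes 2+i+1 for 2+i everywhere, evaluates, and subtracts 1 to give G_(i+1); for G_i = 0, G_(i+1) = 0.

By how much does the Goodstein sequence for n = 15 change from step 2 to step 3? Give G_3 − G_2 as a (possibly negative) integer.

17469

15 —HB2→ 2^(2 + 1) + 2^2 + 2 + 1 —bump→ 3^(3 + 1) + 3^3 + 3 + 1 = 112 —(−1)→ 111
111 —HB3→ 3^(3 + 1) + 3^3 + 3 —bump→ 4^(4 + 1) + 4^4 + 4 = 1284 —(−1)→ 1283
1283 —HB4→ 4^(4 + 1) + 4^4 + 3 —bump→ 5^(5 + 1) + 5^5 + 3 = 18753 —(−1)→ 18752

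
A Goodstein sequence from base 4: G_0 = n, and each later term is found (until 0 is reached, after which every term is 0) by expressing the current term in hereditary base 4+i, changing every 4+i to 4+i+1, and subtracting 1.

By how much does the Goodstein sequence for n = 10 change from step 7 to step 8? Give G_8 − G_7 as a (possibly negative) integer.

0

base 4: 10 = 2·4 + 2; at 5: 2·5 + 2 = 12; next = 11
base 5: 11 = 2·5 + 1; at 6: 2·6 + 1 = 13; next = 12
base 6: 12 = 2·6; at 7: 2·7 = 14; next = 13
base 7: 13 = 7 + 6; at 8: 8 + 6 = 14; next = 13
base 8: 13 = 8 + 5; at 9: 9 + 5 = 14; next = 13
base 9: 13 = 9 + 4; at 10: 10 + 4 = 14; next = 13
base 10: 13 = 10 + 3; at 11: 11 + 3 = 14; next = 13
base 11: 13 = 11 + 2; at 12: 12 + 2 = 14; next = 13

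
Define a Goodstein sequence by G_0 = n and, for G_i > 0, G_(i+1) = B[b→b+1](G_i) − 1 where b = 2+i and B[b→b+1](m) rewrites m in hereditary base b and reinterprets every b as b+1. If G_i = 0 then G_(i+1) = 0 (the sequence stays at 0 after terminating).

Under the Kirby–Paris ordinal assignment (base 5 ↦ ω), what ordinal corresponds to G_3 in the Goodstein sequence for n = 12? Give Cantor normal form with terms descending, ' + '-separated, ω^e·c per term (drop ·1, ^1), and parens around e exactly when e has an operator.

ω^(ω + 1) + ω^2·2 + ω·2

[0] 12 ≡ 2^(2 + 1) + 2^2 (base 2). Lift 3: 108. −1: 107.
[1] 107 ≡ 3^(3 + 1) + 2·3^2 + 2·3 + 2 (base 3). Lift 4: 1066. −1: 1065.
[2] 1065 ≡ 4^(4 + 1) + 2·4^2 + 2·4 + 1 (base 4). Lift 5: 15686. −1: 15685.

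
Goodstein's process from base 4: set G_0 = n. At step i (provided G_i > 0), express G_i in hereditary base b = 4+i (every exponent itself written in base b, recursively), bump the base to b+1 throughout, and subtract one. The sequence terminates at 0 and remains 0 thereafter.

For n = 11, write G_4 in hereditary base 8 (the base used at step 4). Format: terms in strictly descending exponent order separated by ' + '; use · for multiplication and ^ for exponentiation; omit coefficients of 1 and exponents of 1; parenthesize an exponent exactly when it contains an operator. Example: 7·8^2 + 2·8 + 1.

[0] 11 ≡ 2·4 + 3 (base 4). Lift 5: 13. −1: 12.
[1] 12 ≡ 2·5 + 2 (base 5). Lift 6: 14. −1: 13.
[2] 13 ≡ 2·6 + 1 (base 6). Lift 7: 15. −1: 14.
[3] 14 ≡ 2·7 (base 7). Lift 8: 16. −1: 15.

8 + 7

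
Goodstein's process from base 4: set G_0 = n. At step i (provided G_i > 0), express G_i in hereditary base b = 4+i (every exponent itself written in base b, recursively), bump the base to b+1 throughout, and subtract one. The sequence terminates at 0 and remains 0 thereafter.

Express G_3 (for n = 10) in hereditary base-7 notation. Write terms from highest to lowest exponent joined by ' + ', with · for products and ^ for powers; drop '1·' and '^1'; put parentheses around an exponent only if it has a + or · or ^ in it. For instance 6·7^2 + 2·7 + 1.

base 4: 10 = 2·4 + 2; at 5: 2·5 + 2 = 12; next = 11
base 5: 11 = 2·5 + 1; at 6: 2·6 + 1 = 13; next = 12
base 6: 12 = 2·6; at 7: 2·7 = 14; next = 13

7 + 6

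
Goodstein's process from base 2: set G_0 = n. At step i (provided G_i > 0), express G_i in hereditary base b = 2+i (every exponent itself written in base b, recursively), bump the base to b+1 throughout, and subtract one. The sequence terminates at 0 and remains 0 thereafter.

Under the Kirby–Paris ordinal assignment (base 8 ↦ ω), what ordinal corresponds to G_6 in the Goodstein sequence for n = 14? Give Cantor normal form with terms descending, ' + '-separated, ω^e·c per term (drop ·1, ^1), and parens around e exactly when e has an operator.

i=0: 14 = 2^(2 + 1) + 2^2 + 2 (b=2); 2→3: 3^(3 + 1) + 3^3 + 3 = 111; 111−1 = 110
i=1: 110 = 3^(3 + 1) + 3^3 + 2 (b=3); 3→4: 4^(4 + 1) + 4^4 + 2 = 1282; 1282−1 = 1281
i=2: 1281 = 4^(4 + 1) + 4^4 + 1 (b=4); 4→5: 5^(5 + 1) + 5^5 + 1 = 18751; 18751−1 = 18750
i=3: 18750 = 5^(5 + 1) + 5^5 (b=5); 5→6: 6^(6 + 1) + 6^6 = 326592; 326592−1 = 326591
i=4: 326591 = 6^(6 + 1) + 5·6^5 + 5·6^4 + 5·6^3 + 5·6^2 + 5·6 + 5 (b=6); 6→7: 7^(7 + 1) + 5·7^5 + 5·7^4 + 5·7^3 + 5·7^2 + 5·7 + 5 = 5862841; 5862841−1 = 5862840
i=5: 5862840 = 7^(7 + 1) + 5·7^5 + 5·7^4 + 5·7^3 + 5·7^2 + 5·7 + 4 (b=7); 7→8: 8^(8 + 1) + 5·8^5 + 5·8^4 + 5·8^3 + 5·8^2 + 5·8 + 4 = 134404972; 134404972−1 = 134404971

ω^(ω + 1) + ω^5·5 + ω^4·5 + ω^3·5 + ω^2·5 + ω·5 + 3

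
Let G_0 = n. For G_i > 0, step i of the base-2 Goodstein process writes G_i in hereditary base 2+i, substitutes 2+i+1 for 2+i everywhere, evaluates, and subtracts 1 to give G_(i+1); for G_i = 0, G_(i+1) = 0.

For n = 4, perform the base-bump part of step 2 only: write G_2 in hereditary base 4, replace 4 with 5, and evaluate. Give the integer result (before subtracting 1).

base 2: 4 = 2^2; at 3: 3^3 = 27; next = 26
base 3: 26 = 2·3^2 + 2·3 + 2; at 4: 2·4^2 + 2·4 + 2 = 42; next = 41
base 4: 41 = 2·4^2 + 2·4 + 1; at 5: 2·5^2 + 2·5 + 1 = 61; next = 60

61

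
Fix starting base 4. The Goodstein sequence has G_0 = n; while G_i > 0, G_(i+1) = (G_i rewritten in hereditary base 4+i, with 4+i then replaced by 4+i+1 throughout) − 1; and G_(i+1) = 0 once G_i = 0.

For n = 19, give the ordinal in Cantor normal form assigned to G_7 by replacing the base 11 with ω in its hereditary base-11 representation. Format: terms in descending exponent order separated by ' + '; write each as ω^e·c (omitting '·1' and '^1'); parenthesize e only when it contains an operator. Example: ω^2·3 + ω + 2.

ω·7 + 4

base 4: 19 = 4^2 + 3; at 5: 5^2 + 3 = 28; next = 27
base 5: 27 = 5^2 + 2; at 6: 6^2 + 2 = 38; next = 37
base 6: 37 = 6^2 + 1; at 7: 7^2 + 1 = 50; next = 49
base 7: 49 = 7^2; at 8: 8^2 = 64; next = 63
base 8: 63 = 7·8 + 7; at 9: 7·9 + 7 = 70; next = 69
base 9: 69 = 7·9 + 6; at 10: 7·10 + 6 = 76; next = 75
base 10: 75 = 7·10 + 5; at 11: 7·11 + 5 = 82; next = 81
base 11: 81 = 7·11 + 4; at 12: 7·12 + 4 = 88; next = 87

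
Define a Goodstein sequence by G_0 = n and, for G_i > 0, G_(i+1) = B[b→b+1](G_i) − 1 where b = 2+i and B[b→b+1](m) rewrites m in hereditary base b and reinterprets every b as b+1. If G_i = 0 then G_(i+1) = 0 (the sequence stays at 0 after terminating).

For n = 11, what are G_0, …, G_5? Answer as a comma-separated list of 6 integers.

base 2: 11 = 2^(2 + 1) + 2 + 1; at 3: 3^(3 + 1) + 3 + 1 = 85; next = 84
base 3: 84 = 3^(3 + 1) + 3; at 4: 4^(4 + 1) + 4 = 1028; next = 1027
base 4: 1027 = 4^(4 + 1) + 3; at 5: 5^(5 + 1) + 3 = 15628; next = 15627
base 5: 15627 = 5^(5 + 1) + 2; at 6: 6^(6 + 1) + 2 = 279938; next = 279937
base 6: 279937 = 6^(6 + 1) + 1; at 7: 7^(7 + 1) + 1 = 5764802; next = 5764801

11, 84, 1027, 15627, 279937, 5764801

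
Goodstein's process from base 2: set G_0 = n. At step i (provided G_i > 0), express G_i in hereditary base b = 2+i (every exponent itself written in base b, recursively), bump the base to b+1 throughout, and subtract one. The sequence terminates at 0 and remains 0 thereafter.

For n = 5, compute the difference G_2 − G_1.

228

[0] 5 ≡ 2^2 + 1 (base 2). Lift 3: 28. −1: 27.
[1] 27 ≡ 3^3 (base 3). Lift 4: 256. −1: 255.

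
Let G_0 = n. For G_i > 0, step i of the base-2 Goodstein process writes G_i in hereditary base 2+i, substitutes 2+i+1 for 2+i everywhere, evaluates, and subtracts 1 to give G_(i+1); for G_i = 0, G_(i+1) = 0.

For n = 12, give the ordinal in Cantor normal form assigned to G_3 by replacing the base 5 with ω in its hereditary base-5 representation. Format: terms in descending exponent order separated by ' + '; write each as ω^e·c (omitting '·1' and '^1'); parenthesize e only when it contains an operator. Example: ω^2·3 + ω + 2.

ω^(ω + 1) + ω^2·2 + ω·2

(0) 12|_2 = 2^(2 + 1) + 2^2 ↦ 3^(3 + 1) + 3^3|_3 = 108 ⇒ 107
(1) 107|_3 = 3^(3 + 1) + 2·3^2 + 2·3 + 2 ↦ 4^(4 + 1) + 2·4^2 + 2·4 + 2|_4 = 1066 ⇒ 1065
(2) 1065|_4 = 4^(4 + 1) + 2·4^2 + 2·4 + 1 ↦ 5^(5 + 1) + 2·5^2 + 2·5 + 1|_5 = 15686 ⇒ 15685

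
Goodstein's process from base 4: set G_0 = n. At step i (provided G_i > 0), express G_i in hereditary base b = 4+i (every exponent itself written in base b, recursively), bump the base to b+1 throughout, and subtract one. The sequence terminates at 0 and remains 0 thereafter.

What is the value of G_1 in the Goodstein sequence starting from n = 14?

step 0: 14 = 3·4 + 2; sub 5 for 4: 3·5 + 2; = 17; G_1 = 17−1 = 16
step 1: 16 = 3·5 + 1; sub 6 for 5: 3·6 + 1; = 19; G_2 = 19−1 = 18

16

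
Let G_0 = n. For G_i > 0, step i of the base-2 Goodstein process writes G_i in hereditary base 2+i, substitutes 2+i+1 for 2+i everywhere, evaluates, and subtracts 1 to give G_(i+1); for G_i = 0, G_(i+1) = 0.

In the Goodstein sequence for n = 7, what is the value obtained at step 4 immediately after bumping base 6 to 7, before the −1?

7 —HB2→ 2^2 + 2 + 1 —bump→ 3^3 + 3 + 1 = 31 —(−1)→ 30
30 —HB3→ 3^3 + 3 —bump→ 4^4 + 4 = 260 —(−1)→ 259
259 —HB4→ 4^4 + 3 —bump→ 5^5 + 3 = 3128 —(−1)→ 3127
3127 —HB5→ 5^5 + 2 —bump→ 6^6 + 2 = 46658 —(−1)→ 46657
46657 —HB6→ 6^6 + 1 —bump→ 7^7 + 1 = 823544 —(−1)→ 823543

823544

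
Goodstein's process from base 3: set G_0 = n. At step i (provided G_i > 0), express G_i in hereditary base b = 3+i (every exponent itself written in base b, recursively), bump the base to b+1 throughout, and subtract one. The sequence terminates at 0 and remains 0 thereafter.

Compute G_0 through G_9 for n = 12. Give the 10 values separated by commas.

G_0 = 12. HB_3(12) = 3^2 + 3. Bump = 20. G_1 = 19.
G_1 = 19. HB_4(19) = 4^2 + 3. Bump = 28. G_2 = 27.
G_2 = 27. HB_5(27) = 5^2 + 2. Bump = 38. G_3 = 37.
G_3 = 37. HB_6(37) = 6^2 + 1. Bump = 50. G_4 = 49.
G_4 = 49. HB_7(49) = 7^2. Bump = 64. G_5 = 63.
G_5 = 63. HB_8(63) = 7·8 + 7. Bump = 70. G_6 = 69.
G_6 = 69. HB_9(69) = 7·9 + 6. Bump = 76. G_7 = 75.
G_7 = 75. HB_10(75) = 7·10 + 5. Bump = 82. G_8 = 81.
G_8 = 81. HB_11(81) = 7·11 + 4. Bump = 88. G_9 = 87.

12, 19, 27, 37, 49, 63, 69, 75, 81, 87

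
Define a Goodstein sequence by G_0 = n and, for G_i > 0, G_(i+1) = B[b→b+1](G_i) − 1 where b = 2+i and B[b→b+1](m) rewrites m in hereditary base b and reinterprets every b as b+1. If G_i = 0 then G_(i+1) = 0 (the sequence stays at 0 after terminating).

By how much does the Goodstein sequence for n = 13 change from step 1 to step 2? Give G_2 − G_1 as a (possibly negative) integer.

1171

[0] 13 ≡ 2^(2 + 1) + 2^2 + 1 (base 2). Lift 3: 109. −1: 108.
[1] 108 ≡ 3^(3 + 1) + 3^3 (base 3). Lift 4: 1280. −1: 1279.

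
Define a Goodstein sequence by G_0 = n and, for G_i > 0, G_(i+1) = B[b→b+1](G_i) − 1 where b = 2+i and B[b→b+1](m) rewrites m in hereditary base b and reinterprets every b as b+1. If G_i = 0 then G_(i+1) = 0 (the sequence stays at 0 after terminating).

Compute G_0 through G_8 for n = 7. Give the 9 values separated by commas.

(0) 7|_2 = 2^2 + 2 + 1 ↦ 3^3 + 3 + 1|_3 = 31 ⇒ 30
(1) 30|_3 = 3^3 + 3 ↦ 4^4 + 4|_4 = 260 ⇒ 259
(2) 259|_4 = 4^4 + 3 ↦ 5^5 + 3|_5 = 3128 ⇒ 3127
(3) 3127|_5 = 5^5 + 2 ↦ 6^6 + 2|_6 = 46658 ⇒ 46657
(4) 46657|_6 = 6^6 + 1 ↦ 7^7 + 1|_7 = 823544 ⇒ 823543
(5) 823543|_7 = 7^7 ↦ 8^8|_8 = 16777216 ⇒ 16777215
(6) 16777215|_8 = 7·8^7 + 7·8^6 + 7·8^5 + 7·8^4 + 7·8^3 + 7·8^2 + 7·8 + 7 ↦ 7·9^7 + 7·9^6 + 7·9^5 + 7·9^4 + 7·9^3 + 7·9^2 + 7·9 + 7|_9 = 37665880 ⇒ 37665879
(7) 37665879|_9 = 7·9^7 + 7·9^6 + 7·9^5 + 7·9^4 + 7·9^3 + 7·9^2 + 7·9 + 6 ↦ 7·10^7 + 7·10^6 + 7·10^5 + 7·10^4 + 7·10^3 + 7·10^2 + 7·10 + 6|_10 = 77777776 ⇒ 77777775

7, 30, 259, 3127, 46657, 823543, 16777215, 37665879, 77777775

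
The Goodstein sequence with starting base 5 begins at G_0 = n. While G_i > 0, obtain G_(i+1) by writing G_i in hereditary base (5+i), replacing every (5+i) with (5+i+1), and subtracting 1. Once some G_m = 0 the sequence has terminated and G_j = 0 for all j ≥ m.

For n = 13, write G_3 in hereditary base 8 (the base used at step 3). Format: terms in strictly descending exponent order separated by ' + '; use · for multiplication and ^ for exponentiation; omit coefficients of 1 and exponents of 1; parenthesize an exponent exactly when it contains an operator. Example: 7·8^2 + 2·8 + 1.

2·8

G_0=13  [base 5] 2·5 + 3  →[5↦6]→  2·6 + 3 = 15  −1 ⇒ G_1=14
G_1=14  [base 6] 2·6 + 2  →[6↦7]→  2·7 + 2 = 16  −1 ⇒ G_2=15
G_2=15  [base 7] 2·7 + 1  →[7↦8]→  2·8 + 1 = 17  −1 ⇒ G_3=16
G_3=16  [base 8] 2·8  →[8↦9]→  2·9 = 18  −1 ⇒ G_4=17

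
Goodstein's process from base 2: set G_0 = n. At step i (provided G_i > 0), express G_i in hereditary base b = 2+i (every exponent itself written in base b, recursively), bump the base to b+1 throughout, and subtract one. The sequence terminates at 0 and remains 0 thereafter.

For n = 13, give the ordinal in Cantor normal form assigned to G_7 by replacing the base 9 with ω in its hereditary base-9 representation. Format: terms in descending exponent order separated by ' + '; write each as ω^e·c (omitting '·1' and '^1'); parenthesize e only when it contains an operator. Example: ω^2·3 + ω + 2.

base 2: 13 = 2^(2 + 1) + 2^2 + 1; at 3: 3^(3 + 1) + 3^3 + 1 = 109; next = 108
base 3: 108 = 3^(3 + 1) + 3^3; at 4: 4^(4 + 1) + 4^4 = 1280; next = 1279
base 4: 1279 = 4^(4 + 1) + 3·4^3 + 3·4^2 + 3·4 + 3; at 5: 5^(5 + 1) + 3·5^3 + 3·5^2 + 3·5 + 3 = 16093; next = 16092
base 5: 16092 = 5^(5 + 1) + 3·5^3 + 3·5^2 + 3·5 + 2; at 6: 6^(6 + 1) + 3·6^3 + 3·6^2 + 3·6 + 2 = 280712; next = 280711
base 6: 280711 = 6^(6 + 1) + 3·6^3 + 3·6^2 + 3·6 + 1; at 7: 7^(7 + 1) + 3·7^3 + 3·7^2 + 3·7 + 1 = 5765999; next = 5765998
base 7: 5765998 = 7^(7 + 1) + 3·7^3 + 3·7^2 + 3·7; at 8: 8^(8 + 1) + 3·8^3 + 3·8^2 + 3·8 = 134219480; next = 134219479
base 8: 134219479 = 8^(8 + 1) + 3·8^3 + 3·8^2 + 2·8 + 7; at 9: 9^(9 + 1) + 3·9^3 + 3·9^2 + 2·9 + 7 = 3486786856; next = 3486786855

ω^(ω + 1) + ω^3·3 + ω^2·3 + ω·2 + 6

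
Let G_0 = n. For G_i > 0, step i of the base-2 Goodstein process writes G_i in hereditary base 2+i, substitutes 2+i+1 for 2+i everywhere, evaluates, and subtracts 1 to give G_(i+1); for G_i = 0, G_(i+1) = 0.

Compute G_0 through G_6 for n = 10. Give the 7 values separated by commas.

G_0=10  [base 2] 2^(2 + 1) + 2  →[2↦3]→  3^(3 + 1) + 3 = 84  −1 ⇒ G_1=83
G_1=83  [base 3] 3^(3 + 1) + 2  →[3↦4]→  4^(4 + 1) + 2 = 1026  −1 ⇒ G_2=1025
G_2=1025  [base 4] 4^(4 + 1) + 1  →[4↦5]→  5^(5 + 1) + 1 = 15626  −1 ⇒ G_3=15625
G_3=15625  [base 5] 5^(5 + 1)  →[5↦6]→  6^(6 + 1) = 279936  −1 ⇒ G_4=279935
G_4=279935  [base 6] 5·6^6 + 5·6^5 + 5·6^4 + 5·6^3 + 5·6^2 + 5·6 + 5  →[6↦7]→  5·7^7 + 5·7^5 + 5·7^4 + 5·7^3 + 5·7^2 + 5·7 + 5 = 4215755  −1 ⇒ G_5=4215754
G_5=4215754  [base 7] 5·7^7 + 5·7^5 + 5·7^4 + 5·7^3 + 5·7^2 + 5·7 + 4  →[7↦8]→  5·8^8 + 5·8^5 + 5·8^4 + 5·8^3 + 5·8^2 + 5·8 + 4 = 84073324  −1 ⇒ G_6=84073323

10, 83, 1025, 15625, 279935, 4215754, 84073323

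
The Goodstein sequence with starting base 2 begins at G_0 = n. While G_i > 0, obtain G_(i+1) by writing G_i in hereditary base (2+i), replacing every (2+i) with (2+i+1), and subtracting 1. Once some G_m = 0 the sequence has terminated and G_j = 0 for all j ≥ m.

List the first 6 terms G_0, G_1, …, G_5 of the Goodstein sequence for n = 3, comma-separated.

3, 3, 3, 2, 1, 0

G_0 = 3. HB_2(3) = 2 + 1. Bump = 4. G_1 = 3.
G_1 = 3. HB_3(3) = 3. Bump = 4. G_2 = 3.
G_2 = 3. HB_4(3) = 3. Bump = 3. G_3 = 2.
G_3 = 2. HB_5(2) = 2. Bump = 2. G_4 = 1.
G_4 = 1. HB_6(1) = 1. Bump = 1. G_5 = 0.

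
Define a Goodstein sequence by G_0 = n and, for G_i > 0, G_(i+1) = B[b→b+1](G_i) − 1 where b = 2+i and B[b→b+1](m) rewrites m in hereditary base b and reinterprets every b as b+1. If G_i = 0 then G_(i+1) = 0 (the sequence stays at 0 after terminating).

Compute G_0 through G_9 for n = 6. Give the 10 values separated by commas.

step 0: 6 = 2^2 + 2; sub 3 for 2: 3^3 + 3; = 30; G_1 = 30−1 = 29
step 1: 29 = 3^3 + 2; sub 4 for 3: 4^4 + 2; = 258; G_2 = 258−1 = 257
step 2: 257 = 4^4 + 1; sub 5 for 4: 5^5 + 1; = 3126; G_3 = 3126−1 = 3125
step 3: 3125 = 5^5; sub 6 for 5: 6^6; = 46656; G_4 = 46656−1 = 46655
step 4: 46655 = 5·6^5 + 5·6^4 + 5·6^3 + 5·6^2 + 5·6 + 5; sub 7 for 6: 5·7^5 + 5·7^4 + 5·7^3 + 5·7^2 + 5·7 + 5; = 98040; G_5 = 98040−1 = 98039
step 5: 98039 = 5·7^5 + 5·7^4 + 5·7^3 + 5·7^2 + 5·7 + 4; sub 8 for 7: 5·8^5 + 5·8^4 + 5·8^3 + 5·8^2 + 5·8 + 4; = 187244; G_6 = 187244−1 = 187243
step 6: 187243 = 5·8^5 + 5·8^4 + 5·8^3 + 5·8^2 + 5·8 + 3; sub 9 for 8: 5·9^5 + 5·9^4 + 5·9^3 + 5·9^2 + 5·9 + 3; = 332148; G_7 = 332148−1 = 332147
step 7: 332147 = 5·9^5 + 5·9^4 + 5·9^3 + 5·9^2 + 5·9 + 2; sub 10 for 9: 5·10^5 + 5·10^4 + 5·10^3 + 5·10^2 + 5·10 + 2; = 555552; G_8 = 555552−1 = 555551
step 8: 555551 = 5·10^5 + 5·10^4 + 5·10^3 + 5·10^2 + 5·10 + 1; sub 11 for 10: 5·11^5 + 5·11^4 + 5·11^3 + 5·11^2 + 5·11 + 1; = 885776; G_9 = 885776−1 = 885775

6, 29, 257, 3125, 46655, 98039, 187243, 332147, 555551, 885775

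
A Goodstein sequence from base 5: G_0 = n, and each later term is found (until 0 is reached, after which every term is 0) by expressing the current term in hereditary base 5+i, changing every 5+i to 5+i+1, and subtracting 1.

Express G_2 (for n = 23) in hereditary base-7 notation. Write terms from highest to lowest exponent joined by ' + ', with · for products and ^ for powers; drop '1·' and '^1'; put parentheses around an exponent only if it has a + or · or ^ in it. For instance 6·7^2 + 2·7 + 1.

[0] 23 ≡ 4·5 + 3 (base 5). Lift 6: 27. −1: 26.
[1] 26 ≡ 4·6 + 2 (base 6). Lift 7: 30. −1: 29.
[2] 29 ≡ 4·7 + 1 (base 7). Lift 8: 33. −1: 32.

4·7 + 1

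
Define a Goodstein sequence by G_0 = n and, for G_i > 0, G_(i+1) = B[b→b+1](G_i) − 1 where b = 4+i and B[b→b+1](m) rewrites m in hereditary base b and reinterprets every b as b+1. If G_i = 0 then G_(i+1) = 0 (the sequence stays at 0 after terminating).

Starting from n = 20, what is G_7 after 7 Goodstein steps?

107

i=0: 20 = 4^2 + 4 (b=4); 4→5: 5^2 + 5 = 30; 30−1 = 29
i=1: 29 = 5^2 + 4 (b=5); 5→6: 6^2 + 4 = 40; 40−1 = 39
i=2: 39 = 6^2 + 3 (b=6); 6→7: 7^2 + 3 = 52; 52−1 = 51
i=3: 51 = 7^2 + 2 (b=7); 7→8: 8^2 + 2 = 66; 66−1 = 65
i=4: 65 = 8^2 + 1 (b=8); 8→9: 9^2 + 1 = 82; 82−1 = 81
i=5: 81 = 9^2 (b=9); 9→10: 10^2 = 100; 100−1 = 99
i=6: 99 = 9·10 + 9 (b=10); 10→11: 9·11 + 9 = 108; 108−1 = 107
i=7: 107 = 9·11 + 8 (b=11); 11→12: 9·12 + 8 = 116; 116−1 = 115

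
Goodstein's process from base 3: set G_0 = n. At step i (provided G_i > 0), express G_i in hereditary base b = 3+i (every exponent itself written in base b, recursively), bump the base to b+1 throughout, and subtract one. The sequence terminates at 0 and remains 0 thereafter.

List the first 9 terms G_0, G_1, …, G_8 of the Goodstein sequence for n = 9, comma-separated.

[0] 9 ≡ 3^2 (base 3). Lift 4: 16. −1: 15.
[1] 15 ≡ 3·4 + 3 (base 4). Lift 5: 18. −1: 17.
[2] 17 ≡ 3·5 + 2 (base 5). Lift 6: 20. −1: 19.
[3] 19 ≡ 3·6 + 1 (base 6). Lift 7: 22. −1: 21.
[4] 21 ≡ 3·7 (base 7). Lift 8: 24. −1: 23.
[5] 23 ≡ 2·8 + 7 (base 8). Lift 9: 25. −1: 24.
[6] 24 ≡ 2·9 + 6 (base 9). Lift 10: 26. −1: 25.
[7] 25 ≡ 2·10 + 5 (base 10). Lift 11: 27. −1: 26.

9, 15, 17, 19, 21, 23, 24, 25, 26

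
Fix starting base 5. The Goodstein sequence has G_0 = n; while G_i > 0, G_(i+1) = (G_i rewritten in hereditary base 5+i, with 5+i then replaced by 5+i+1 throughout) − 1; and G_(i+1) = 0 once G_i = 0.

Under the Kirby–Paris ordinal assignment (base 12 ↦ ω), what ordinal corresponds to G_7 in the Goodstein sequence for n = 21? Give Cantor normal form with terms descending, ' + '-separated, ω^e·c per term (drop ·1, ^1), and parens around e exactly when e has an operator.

[0] 21 ≡ 4·5 + 1 (base 5). Lift 6: 25. −1: 24.
[1] 24 ≡ 4·6 (base 6). Lift 7: 28. −1: 27.
[2] 27 ≡ 3·7 + 6 (base 7). Lift 8: 30. −1: 29.
[3] 29 ≡ 3·8 + 5 (base 8). Lift 9: 32. −1: 31.
[4] 31 ≡ 3·9 + 4 (base 9). Lift 10: 34. −1: 33.
[5] 33 ≡ 3·10 + 3 (base 10). Lift 11: 36. −1: 35.
[6] 35 ≡ 3·11 + 2 (base 11). Lift 12: 38. −1: 37.

ω·3 + 1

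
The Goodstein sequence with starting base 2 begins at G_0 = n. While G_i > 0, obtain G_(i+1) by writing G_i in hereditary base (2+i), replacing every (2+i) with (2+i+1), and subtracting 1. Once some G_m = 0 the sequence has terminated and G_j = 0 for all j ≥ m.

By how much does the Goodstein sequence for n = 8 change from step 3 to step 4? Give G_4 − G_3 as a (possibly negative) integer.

87085

[0] 8 ≡ 2^(2 + 1) (base 2). Lift 3: 81. −1: 80.
[1] 80 ≡ 2·3^3 + 2·3^2 + 2·3 + 2 (base 3). Lift 4: 554. −1: 553.
[2] 553 ≡ 2·4^4 + 2·4^2 + 2·4 + 1 (base 4). Lift 5: 6311. −1: 6310.
[3] 6310 ≡ 2·5^5 + 2·5^2 + 2·5 (base 5). Lift 6: 93396. −1: 93395.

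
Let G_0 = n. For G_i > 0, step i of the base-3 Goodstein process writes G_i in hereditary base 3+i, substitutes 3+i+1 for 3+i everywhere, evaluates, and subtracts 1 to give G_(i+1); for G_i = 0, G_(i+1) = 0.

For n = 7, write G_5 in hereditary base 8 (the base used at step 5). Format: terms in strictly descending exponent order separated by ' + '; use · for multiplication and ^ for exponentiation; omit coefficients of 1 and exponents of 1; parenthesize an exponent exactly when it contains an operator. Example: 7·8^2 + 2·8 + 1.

8 + 1

(0) 7|_3 = 2·3 + 1 ↦ 2·4 + 1|_4 = 9 ⇒ 8
(1) 8|_4 = 2·4 ↦ 2·5|_5 = 10 ⇒ 9
(2) 9|_5 = 5 + 4 ↦ 6 + 4|_6 = 10 ⇒ 9
(3) 9|_6 = 6 + 3 ↦ 7 + 3|_7 = 10 ⇒ 9
(4) 9|_7 = 7 + 2 ↦ 8 + 2|_8 = 10 ⇒ 9
(5) 9|_8 = 8 + 1 ↦ 9 + 1|_9 = 10 ⇒ 9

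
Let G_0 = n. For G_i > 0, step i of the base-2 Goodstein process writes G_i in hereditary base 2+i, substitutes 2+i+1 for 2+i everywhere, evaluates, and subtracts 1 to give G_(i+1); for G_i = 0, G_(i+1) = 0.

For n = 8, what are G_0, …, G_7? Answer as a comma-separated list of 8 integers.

[0] 8 ≡ 2^(2 + 1) (base 2). Lift 3: 81. −1: 80.
[1] 80 ≡ 2·3^3 + 2·3^2 + 2·3 + 2 (base 3). Lift 4: 554. −1: 553.
[2] 553 ≡ 2·4^4 + 2·4^2 + 2·4 + 1 (base 4). Lift 5: 6311. −1: 6310.
[3] 6310 ≡ 2·5^5 + 2·5^2 + 2·5 (base 5). Lift 6: 93396. −1: 93395.
[4] 93395 ≡ 2·6^6 + 2·6^2 + 6 + 5 (base 6). Lift 7: 1647196. −1: 1647195.
[5] 1647195 ≡ 2·7^7 + 2·7^2 + 7 + 4 (base 7). Lift 8: 33554572. −1: 33554571.
[6] 33554571 ≡ 2·8^8 + 2·8^2 + 8 + 3 (base 8). Lift 9: 774841152. −1: 774841151.

8, 80, 553, 6310, 93395, 1647195, 33554571, 774841151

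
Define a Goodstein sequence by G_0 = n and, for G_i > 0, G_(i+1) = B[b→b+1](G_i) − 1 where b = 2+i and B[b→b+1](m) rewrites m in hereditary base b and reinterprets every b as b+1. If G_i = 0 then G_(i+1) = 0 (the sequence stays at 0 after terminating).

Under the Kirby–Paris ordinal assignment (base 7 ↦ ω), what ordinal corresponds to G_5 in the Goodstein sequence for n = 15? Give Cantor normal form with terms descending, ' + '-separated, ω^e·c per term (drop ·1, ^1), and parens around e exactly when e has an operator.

step 0: 15 = 2^(2 + 1) + 2^2 + 2 + 1; sub 3 for 2: 3^(3 + 1) + 3^3 + 3 + 1; = 112; G_1 = 112−1 = 111
step 1: 111 = 3^(3 + 1) + 3^3 + 3; sub 4 for 3: 4^(4 + 1) + 4^4 + 4; = 1284; G_2 = 1284−1 = 1283
step 2: 1283 = 4^(4 + 1) + 4^4 + 3; sub 5 for 4: 5^(5 + 1) + 5^5 + 3; = 18753; G_3 = 18753−1 = 18752
step 3: 18752 = 5^(5 + 1) + 5^5 + 2; sub 6 for 5: 6^(6 + 1) + 6^6 + 2; = 326594; G_4 = 326594−1 = 326593
step 4: 326593 = 6^(6 + 1) + 6^6 + 1; sub 7 for 6: 7^(7 + 1) + 7^7 + 1; = 6588345; G_5 = 6588345−1 = 6588344
step 5: 6588344 = 7^(7 + 1) + 7^7; sub 8 for 7: 8^(8 + 1) + 8^8; = 150994944; G_6 = 150994944−1 = 150994943

ω^(ω + 1) + ω^ω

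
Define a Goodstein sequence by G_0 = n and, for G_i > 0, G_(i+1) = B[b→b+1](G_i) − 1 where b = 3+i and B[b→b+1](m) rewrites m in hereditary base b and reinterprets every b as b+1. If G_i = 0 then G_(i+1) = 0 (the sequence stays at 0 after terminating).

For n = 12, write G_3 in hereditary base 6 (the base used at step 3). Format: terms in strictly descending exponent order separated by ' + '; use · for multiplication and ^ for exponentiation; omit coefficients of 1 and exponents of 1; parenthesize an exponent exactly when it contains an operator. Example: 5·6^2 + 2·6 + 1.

[0] 12 ≡ 3^2 + 3 (base 3). Lift 4: 20. −1: 19.
[1] 19 ≡ 4^2 + 3 (base 4). Lift 5: 28. −1: 27.
[2] 27 ≡ 5^2 + 2 (base 5). Lift 6: 38. −1: 37.
[3] 37 ≡ 6^2 + 1 (base 6). Lift 7: 50. −1: 49.

6^2 + 1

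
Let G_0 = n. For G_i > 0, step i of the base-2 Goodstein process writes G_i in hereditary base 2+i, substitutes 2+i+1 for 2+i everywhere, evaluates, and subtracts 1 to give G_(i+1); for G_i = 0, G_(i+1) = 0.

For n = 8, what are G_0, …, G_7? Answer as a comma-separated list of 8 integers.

i=0: 8 = 2^(2 + 1) (b=2); 2→3: 3^(3 + 1) = 81; 81−1 = 80
i=1: 80 = 2·3^3 + 2·3^2 + 2·3 + 2 (b=3); 3→4: 2·4^4 + 2·4^2 + 2·4 + 2 = 554; 554−1 = 553
i=2: 553 = 2·4^4 + 2·4^2 + 2·4 + 1 (b=4); 4→5: 2·5^5 + 2·5^2 + 2·5 + 1 = 6311; 6311−1 = 6310
i=3: 6310 = 2·5^5 + 2·5^2 + 2·5 (b=5); 5→6: 2·6^6 + 2·6^2 + 2·6 = 93396; 93396−1 = 93395
i=4: 93395 = 2·6^6 + 2·6^2 + 6 + 5 (b=6); 6→7: 2·7^7 + 2·7^2 + 7 + 5 = 1647196; 1647196−1 = 1647195
i=5: 1647195 = 2·7^7 + 2·7^2 + 7 + 4 (b=7); 7→8: 2·8^8 + 2·8^2 + 8 + 4 = 33554572; 33554572−1 = 33554571
i=6: 33554571 = 2·8^8 + 2·8^2 + 8 + 3 (b=8); 8→9: 2·9^9 + 2·9^2 + 9 + 3 = 774841152; 774841152−1 = 774841151

8, 80, 553, 6310, 93395, 1647195, 33554571, 774841151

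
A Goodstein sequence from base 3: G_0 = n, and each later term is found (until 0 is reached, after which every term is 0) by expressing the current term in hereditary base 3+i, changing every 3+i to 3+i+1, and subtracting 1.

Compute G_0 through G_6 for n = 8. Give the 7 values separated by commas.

8 —HB3→ 2·3 + 2 —bump→ 2·4 + 2 = 10 —(−1)→ 9
9 —HB4→ 2·4 + 1 —bump→ 2·5 + 1 = 11 —(−1)→ 10
10 —HB5→ 2·5 —bump→ 2·6 = 12 —(−1)→ 11
11 —HB6→ 6 + 5 —bump→ 7 + 5 = 12 —(−1)→ 11
11 —HB7→ 7 + 4 —bump→ 8 + 4 = 12 —(−1)→ 11
11 —HB8→ 8 + 3 —bump→ 9 + 3 = 12 —(−1)→ 11

8, 9, 10, 11, 11, 11, 11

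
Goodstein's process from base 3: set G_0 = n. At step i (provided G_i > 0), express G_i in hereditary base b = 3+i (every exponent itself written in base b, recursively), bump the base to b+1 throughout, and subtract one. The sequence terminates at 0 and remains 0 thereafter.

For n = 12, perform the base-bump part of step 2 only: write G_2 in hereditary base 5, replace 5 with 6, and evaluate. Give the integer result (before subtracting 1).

base 3: 12 = 3^2 + 3; at 4: 4^2 + 4 = 20; next = 19
base 4: 19 = 4^2 + 3; at 5: 5^2 + 3 = 28; next = 27
base 5: 27 = 5^2 + 2; at 6: 6^2 + 2 = 38; next = 37

38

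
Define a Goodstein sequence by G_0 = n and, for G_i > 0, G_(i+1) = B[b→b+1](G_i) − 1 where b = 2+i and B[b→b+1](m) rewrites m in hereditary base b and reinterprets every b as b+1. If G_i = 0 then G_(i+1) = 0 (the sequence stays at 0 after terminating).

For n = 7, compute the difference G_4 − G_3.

43530

base 2: 7 = 2^2 + 2 + 1; at 3: 3^3 + 3 + 1 = 31; next = 30
base 3: 30 = 3^3 + 3; at 4: 4^4 + 4 = 260; next = 259
base 4: 259 = 4^4 + 3; at 5: 5^5 + 3 = 3128; next = 3127
base 5: 3127 = 5^5 + 2; at 6: 6^6 + 2 = 46658; next = 46657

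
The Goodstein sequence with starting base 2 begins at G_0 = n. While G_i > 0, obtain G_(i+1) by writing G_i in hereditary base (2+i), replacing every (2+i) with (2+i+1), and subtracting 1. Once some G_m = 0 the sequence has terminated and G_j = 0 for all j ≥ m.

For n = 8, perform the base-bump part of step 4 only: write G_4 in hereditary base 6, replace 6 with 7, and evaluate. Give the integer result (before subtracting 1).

1647196

step 0: 8 = 2^(2 + 1); sub 3 for 2: 3^(3 + 1); = 81; G_1 = 81−1 = 80
step 1: 80 = 2·3^3 + 2·3^2 + 2·3 + 2; sub 4 for 3: 2·4^4 + 2·4^2 + 2·4 + 2; = 554; G_2 = 554−1 = 553
step 2: 553 = 2·4^4 + 2·4^2 + 2·4 + 1; sub 5 for 4: 2·5^5 + 2·5^2 + 2·5 + 1; = 6311; G_3 = 6311−1 = 6310
step 3: 6310 = 2·5^5 + 2·5^2 + 2·5; sub 6 for 5: 2·6^6 + 2·6^2 + 2·6; = 93396; G_4 = 93396−1 = 93395
step 4: 93395 = 2·6^6 + 2·6^2 + 6 + 5; sub 7 for 6: 2·7^7 + 2·7^2 + 7 + 5; = 1647196; G_5 = 1647196−1 = 1647195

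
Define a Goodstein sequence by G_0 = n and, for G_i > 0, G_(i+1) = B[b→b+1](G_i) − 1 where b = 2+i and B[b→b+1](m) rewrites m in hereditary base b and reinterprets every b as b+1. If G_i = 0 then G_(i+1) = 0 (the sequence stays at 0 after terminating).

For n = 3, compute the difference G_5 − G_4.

-1

(0) 3|_2 = 2 + 1 ↦ 3 + 1|_3 = 4 ⇒ 3
(1) 3|_3 = 3 ↦ 4|_4 = 4 ⇒ 3
(2) 3|_4 = 3 ↦ 3|_5 = 3 ⇒ 2
(3) 2|_5 = 2 ↦ 2|_6 = 2 ⇒ 1
(4) 1|_6 = 1 ↦ 1|_7 = 1 ⇒ 0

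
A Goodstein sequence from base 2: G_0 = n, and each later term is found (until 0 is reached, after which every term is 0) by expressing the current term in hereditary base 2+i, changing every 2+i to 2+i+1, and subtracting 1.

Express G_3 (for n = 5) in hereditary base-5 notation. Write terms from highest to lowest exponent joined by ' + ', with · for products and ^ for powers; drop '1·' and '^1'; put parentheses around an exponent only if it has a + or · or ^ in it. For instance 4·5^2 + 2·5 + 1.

3·5^3 + 3·5^2 + 3·5 + 2

G_0=5  [base 2] 2^2 + 1  →[2↦3]→  3^3 + 1 = 28  −1 ⇒ G_1=27
G_1=27  [base 3] 3^3  →[3↦4]→  4^4 = 256  −1 ⇒ G_2=255
G_2=255  [base 4] 3·4^3 + 3·4^2 + 3·4 + 3  →[4↦5]→  3·5^3 + 3·5^2 + 3·5 + 3 = 468  −1 ⇒ G_3=467
G_3=467  [base 5] 3·5^3 + 3·5^2 + 3·5 + 2  →[5↦6]→  3·6^3 + 3·6^2 + 3·6 + 2 = 776  −1 ⇒ G_4=775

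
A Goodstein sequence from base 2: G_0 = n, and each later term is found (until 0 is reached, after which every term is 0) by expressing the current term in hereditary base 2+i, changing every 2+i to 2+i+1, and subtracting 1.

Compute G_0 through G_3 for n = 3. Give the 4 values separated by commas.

3, 3, 3, 2

i=0: 3 = 2 + 1 (b=2); 2→3: 3 + 1 = 4; 4−1 = 3
i=1: 3 = 3 (b=3); 3→4: 4 = 4; 4−1 = 3
i=2: 3 = 3 (b=4); 4→5: 3 = 3; 3−1 = 2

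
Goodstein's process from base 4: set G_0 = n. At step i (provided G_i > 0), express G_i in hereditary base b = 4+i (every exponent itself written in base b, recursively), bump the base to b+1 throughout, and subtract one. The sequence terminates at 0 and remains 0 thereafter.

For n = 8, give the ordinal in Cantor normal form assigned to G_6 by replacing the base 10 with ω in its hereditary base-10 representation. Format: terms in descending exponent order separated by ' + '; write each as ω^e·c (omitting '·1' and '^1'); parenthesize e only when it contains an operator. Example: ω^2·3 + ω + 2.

(0) 8|_4 = 2·4 ↦ 2·5|_5 = 10 ⇒ 9
(1) 9|_5 = 5 + 4 ↦ 6 + 4|_6 = 10 ⇒ 9
(2) 9|_6 = 6 + 3 ↦ 7 + 3|_7 = 10 ⇒ 9
(3) 9|_7 = 7 + 2 ↦ 8 + 2|_8 = 10 ⇒ 9
(4) 9|_8 = 8 + 1 ↦ 9 + 1|_9 = 10 ⇒ 9
(5) 9|_9 = 9 ↦ 10|_10 = 10 ⇒ 9

9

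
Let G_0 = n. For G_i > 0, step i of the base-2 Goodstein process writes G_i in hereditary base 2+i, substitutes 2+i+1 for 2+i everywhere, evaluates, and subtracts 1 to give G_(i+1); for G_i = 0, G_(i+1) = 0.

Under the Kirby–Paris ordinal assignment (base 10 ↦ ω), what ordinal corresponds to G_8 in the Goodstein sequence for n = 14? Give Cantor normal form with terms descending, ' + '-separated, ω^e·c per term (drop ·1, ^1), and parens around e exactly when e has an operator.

G_0=14  [base 2] 2^(2 + 1) + 2^2 + 2  →[2↦3]→  3^(3 + 1) + 3^3 + 3 = 111  −1 ⇒ G_1=110
G_1=110  [base 3] 3^(3 + 1) + 3^3 + 2  →[3↦4]→  4^(4 + 1) + 4^4 + 2 = 1282  −1 ⇒ G_2=1281
G_2=1281  [base 4] 4^(4 + 1) + 4^4 + 1  →[4↦5]→  5^(5 + 1) + 5^5 + 1 = 18751  −1 ⇒ G_3=18750
G_3=18750  [base 5] 5^(5 + 1) + 5^5  →[5↦6]→  6^(6 + 1) + 6^6 = 326592  −1 ⇒ G_4=326591
G_4=326591  [base 6] 6^(6 + 1) + 5·6^5 + 5·6^4 + 5·6^3 + 5·6^2 + 5·6 + 5  →[6↦7]→  7^(7 + 1) + 5·7^5 + 5·7^4 + 5·7^3 + 5·7^2 + 5·7 + 5 = 5862841  −1 ⇒ G_5=5862840
G_5=5862840  [base 7] 7^(7 + 1) + 5·7^5 + 5·7^4 + 5·7^3 + 5·7^2 + 5·7 + 4  →[7↦8]→  8^(8 + 1) + 5·8^5 + 5·8^4 + 5·8^3 + 5·8^2 + 5·8 + 4 = 134404972  −1 ⇒ G_6=134404971
G_6=134404971  [base 8] 8^(8 + 1) + 5·8^5 + 5·8^4 + 5·8^3 + 5·8^2 + 5·8 + 3  →[8↦9]→  9^(9 + 1) + 5·9^5 + 5·9^4 + 5·9^3 + 5·9^2 + 5·9 + 3 = 3487116549  −1 ⇒ G_7=3487116548
G_7=3487116548  [base 9] 9^(9 + 1) + 5·9^5 + 5·9^4 + 5·9^3 + 5·9^2 + 5·9 + 2  →[9↦10]→  10^(10 + 1) + 5·10^5 + 5·10^4 + 5·10^3 + 5·10^2 + 5·10 + 2 = 100000555552  −1 ⇒ G_8=100000555551

ω^(ω + 1) + ω^5·5 + ω^4·5 + ω^3·5 + ω^2·5 + ω·5 + 1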